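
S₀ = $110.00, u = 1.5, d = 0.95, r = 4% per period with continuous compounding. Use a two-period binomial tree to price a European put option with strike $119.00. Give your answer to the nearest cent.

$12.69

Risk-neutral probability p = (e^0.04 − 0.95)/(1.5 − 0.95) = 0.0908/0.5500 = 0.1651
Terminal stock prices: S_uu = 247.5, S_ud = 156.8, S_dd = 99.27
Terminal payoffs (K − S): max(-128.5, 0) = 0, max(-37.75, 0) = 0, max(19.73, 0) = 19.73
Node u (S = 165): V_u = e^(−0.04)·[0.1651·0.0000 + 0.8349·0.0000] = 0.0000
Node d (S = 104.5): V_d = e^(−0.04)·[0.1651·0.0000 + 0.8349·19.7250] = 15.8225
Node 0 (S = 110): V_0 = e^(−0.04)·[0.1651·0.0000 + 0.8349·15.8225] = 12.6920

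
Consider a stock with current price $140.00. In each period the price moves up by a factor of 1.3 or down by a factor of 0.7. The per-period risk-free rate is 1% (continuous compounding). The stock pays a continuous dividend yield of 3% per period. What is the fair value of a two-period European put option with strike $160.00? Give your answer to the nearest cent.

$41.36

Per-period risk-free factor R = e^0.01 = 1.0101; dividend-adjusted growth = e^(0.01−0.03) = 0.9802.
Risk-neutral probability p = (0.9802 − 0.7)/(1.3 − 0.7) = 0.2802/0.6000 = 0.4670
Terminal stock prices: S_uu = 236.6, S_ud = 127.4, S_dd = 68.6
Terminal payoffs (K − S): max(-76.6, 0) = 0, max(32.6, 0) = 32.6, max(91.4, 0) = 91.4
Node u (S = 182): V_u = e^(−0.01)·[0.4670·0.0000 + 0.5330·32.6000] = 17.2030
Node d (S = 98): V_d = e^(−0.01)·[0.4670·32.6000 + 0.5330·91.4000] = 63.3043
Node 0 (S = 140): V_0 = e^(−0.01)·[0.4670·17.2030 + 0.5330·63.3043] = 41.3594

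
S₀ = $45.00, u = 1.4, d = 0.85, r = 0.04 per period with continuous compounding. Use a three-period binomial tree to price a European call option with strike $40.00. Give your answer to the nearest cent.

Risk-neutral probability p = (e^0.04 − 0.85)/(1.4 − 0.85) = 0.1908/0.5500 = 0.3469
Terminal stock prices: S_uuu = 123.5, S_uud = 74.97, S_udd = 45.52, S_ddd = 27.64
Terminal payoffs (S − K): max(83.48, 0) = 83.48, max(34.97, 0) = 34.97, max(5.517, 0) = 5.517, max(-12.36, 0) = 0
Node uu (S = 88.2): V_uu = e^(−0.04)·[0.3469·83.4800 + 0.6531·34.9700] = 49.7684
Node ud (S = 53.55): V_ud = e^(−0.04)·[0.3469·34.9700 + 0.6531·5.5175] = 15.1184
Node dd (S = 32.51): V_dd = e^(−0.04)·[0.3469·5.5175 + 0.6531·0.0000] = 1.8391
Node u (S = 63): V_u = e^(−0.04)·[0.3469·49.7684 + 0.6531·15.1184] = 26.0753
Node d (S = 38.25): V_d = e^(−0.04)·[0.3469·15.1184 + 0.6531·1.8391] = 6.1933
Node 0 (S = 45): V_0 = e^(−0.04)·[0.3469·26.0753 + 0.6531·6.1933] = 12.5777

$12.58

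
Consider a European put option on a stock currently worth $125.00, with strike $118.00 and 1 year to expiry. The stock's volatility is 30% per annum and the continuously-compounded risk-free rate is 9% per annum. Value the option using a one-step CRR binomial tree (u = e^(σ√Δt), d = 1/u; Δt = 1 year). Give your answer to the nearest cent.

CRR parameters: u = e^(σ√Δt) = e^(0.3·√1) = 1.3499, d = 1/u = 0.7408
Per-period rate: rΔt = 0.09·1 = 0.09, so R = e^0.09 = 1.0942
Risk-neutral probability p = (e^0.09 − 0.7408)/(1.3499 − 0.7408) = 0.3534/0.6090 = 0.5802
Terminal stock prices: S_u = 168.7, S_d = 92.6
Terminal payoffs (K − S): max(-50.73, 0) = 0, max(25.4, 0) = 25.4
Node 0 (S = 125): V_0 = e^(−0.09)·[0.5802·0.0000 + 0.4198·25.3977] = 9.7447

$9.74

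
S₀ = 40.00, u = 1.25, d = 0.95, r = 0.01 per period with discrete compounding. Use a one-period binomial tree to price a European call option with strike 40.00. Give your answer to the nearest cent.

1.98

Risk-neutral probability p = (1 + 0.01 − 0.95)/(1.25 − 0.95) = 0.0600/0.3000 = 0.2000
Terminal stock prices: S_u = 50, S_d = 38
Terminal payoffs (S − K): max(10, 0) = 10, max(-2, 0) = 0
Node 0 (S = 40): V_0 = 1/1.01·[0.2000·10.0000 + 0.8000·0.0000] = 1.9802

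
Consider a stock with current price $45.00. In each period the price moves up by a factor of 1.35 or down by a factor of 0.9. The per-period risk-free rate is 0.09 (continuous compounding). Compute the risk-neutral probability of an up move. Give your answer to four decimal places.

Risk-neutral probability p = (e^0.09 − 0.9)/(1.35 − 0.9) = 0.1942/0.4500 = 0.4315

p = 0.4315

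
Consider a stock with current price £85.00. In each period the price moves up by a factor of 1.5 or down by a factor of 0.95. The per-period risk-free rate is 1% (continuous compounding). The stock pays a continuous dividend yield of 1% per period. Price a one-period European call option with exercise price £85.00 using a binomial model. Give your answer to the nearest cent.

Per-period risk-free factor R = e^0.01 = 1.0101; dividend-adjusted growth = e^(0.01−0.01) = 1.0000.
Risk-neutral probability p = (1.0000 − 0.95)/(1.5 − 0.95) = 0.0500/0.5500 = 0.0909
Terminal stock prices: S_u = 127.5, S_d = 80.75
Terminal payoffs (S − K): max(42.5, 0) = 42.5, max(-4.25, 0) = 0
Node 0 (S = 85): V_0 = e^(−0.01)·[0.0909·42.5000 + 0.9091·0.0000] = 3.8252

£3.83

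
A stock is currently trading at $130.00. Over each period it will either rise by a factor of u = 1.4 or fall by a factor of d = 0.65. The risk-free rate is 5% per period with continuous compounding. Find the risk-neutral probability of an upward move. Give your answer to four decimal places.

p = 0.5350

Risk-neutral probability p = (e^0.05 − 0.65)/(1.4 − 0.65) = 0.4013/0.7500 = 0.5350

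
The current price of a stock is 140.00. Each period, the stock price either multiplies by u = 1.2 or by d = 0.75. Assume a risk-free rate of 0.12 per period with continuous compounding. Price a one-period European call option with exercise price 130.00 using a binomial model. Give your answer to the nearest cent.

Risk-neutral probability p = (e^0.12 − 0.75)/(1.2 − 0.75) = 0.3775/0.4500 = 0.8389
Terminal stock prices: S_u = 168, S_d = 105
Terminal payoffs (S − K): max(38, 0) = 38, max(-25, 0) = 0
Node 0 (S = 140): V_0 = e^(−0.12)·[0.8389·38.0000 + 0.1611·0.0000] = 28.2728

28.27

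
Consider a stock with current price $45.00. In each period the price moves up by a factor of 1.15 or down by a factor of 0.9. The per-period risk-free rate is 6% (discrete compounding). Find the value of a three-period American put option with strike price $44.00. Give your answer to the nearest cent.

$1.33

Risk-neutral probability p = (1 + 0.06 − 0.9)/(1.15 − 0.9) = 0.1600/0.2500 = 0.6400
Terminal stock prices: S_uuu = 68.44, S_uud = 53.56, S_udd = 41.92, S_ddd = 32.81
Terminal payoffs (K − S): max(-24.44, 0) = 0, max(-9.561, 0) = 0, max(2.083, 0) = 2.083, max(11.19, 0) = 11.19
Node uu (S = 59.51): continuation = 1/1.06·[0.6400·0.0000 + 0.3600·0.0000] = 0.0000; exercise value = 0.0000 ≤ continuation, so V_uu = 0.0000
Node ud (S = 46.57): continuation = 1/1.06·[0.6400·0.0000 + 0.3600·2.0825] = 0.7073; exercise value = 0.0000 ≤ continuation, so V_ud = 0.7073
Node dd (S = 36.45): continuation = 1/1.06·[0.6400·2.0825 + 0.3600·11.1950] = 5.0594; exercise value = 7.5500 > continuation, so V_dd = 7.5500 (exercise)
Node u (S = 51.75): continuation = 1/1.06·[0.6400·0.0000 + 0.3600·0.7073] = 0.2402; exercise value = 0.0000 ≤ continuation, so V_u = 0.2402
Node d (S = 40.5): continuation = 1/1.06·[0.6400·0.7073 + 0.3600·7.5500] = 2.9912; exercise value = 3.5000 > continuation, so V_d = 3.5000 (exercise)
Node 0 (S = 45): continuation = 1/1.06·[0.6400·0.2402 + 0.3600·3.5000] = 1.3337; exercise value = 0.0000 ≤ continuation, so V_0 = 1.3337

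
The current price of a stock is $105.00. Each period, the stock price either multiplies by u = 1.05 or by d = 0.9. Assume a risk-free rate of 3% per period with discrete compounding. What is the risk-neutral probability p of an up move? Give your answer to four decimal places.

Risk-neutral probability p = (1 + 0.03 − 0.9)/(1.05 − 0.9) = 0.1300/0.1500 = 0.8667

p = 0.8667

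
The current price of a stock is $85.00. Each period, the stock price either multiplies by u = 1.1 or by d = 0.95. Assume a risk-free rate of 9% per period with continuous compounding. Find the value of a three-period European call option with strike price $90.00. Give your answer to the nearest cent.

Risk-neutral probability p = (e^0.09 − 0.95)/(1.1 − 0.95) = 0.1442/0.1500 = 0.9612
Terminal stock prices: S_uuu = 113.1, S_uud = 97.71, S_udd = 84.38, S_ddd = 72.88
Terminal payoffs (S − K): max(23.14, 0) = 23.14, max(7.708, 0) = 7.708, max(-5.616, 0) = 0, max(-17.12, 0) = 0
Node uu (S = 102.9): V_uu = e^(−0.09)·[0.9612·23.1350 + 0.0388·7.7075] = 20.5962
Node ud (S = 88.83): V_ud = e^(−0.09)·[0.9612·7.7075 + 0.0388·0.0000] = 6.7705
Node dd (S = 76.71): V_dd = e^(−0.09)·[0.9612·0.0000 + 0.0388·0.0000] = 0.0000
Node u (S = 93.5): V_u = e^(−0.09)·[0.9612·20.5962 + 0.0388·6.7705] = 18.3328
Node d (S = 80.75): V_d = e^(−0.09)·[0.9612·6.7705 + 0.0388·0.0000] = 5.9475
Node 0 (S = 85): V_0 = e^(−0.09)·[0.9612·18.3328 + 0.0388·5.9475] = 16.3153

$16.32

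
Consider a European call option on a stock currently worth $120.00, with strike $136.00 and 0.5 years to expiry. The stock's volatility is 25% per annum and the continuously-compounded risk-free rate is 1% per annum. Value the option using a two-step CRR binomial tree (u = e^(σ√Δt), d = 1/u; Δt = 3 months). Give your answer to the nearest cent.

$4.12

CRR parameters: u = e^(σ√Δt) = e^(0.25·√0.25) = 1.1331, d = 1/u = 0.8825
Per-period rate: rΔt = 0.01·0.25 = 0.0025, so R = e^0.0025 = 1.0025
Risk-neutral probability p = (e^0.0025 − 0.8825)/(1.1331 − 0.8825) = 0.1200/0.2507 = 0.4788
Terminal stock prices: S_uu = 154.1, S_ud = 120, S_dd = 93.46
Terminal payoffs (S − K): max(18.08, 0) = 18.08, max(-16, 0) = 0, max(-42.54, 0) = 0
Node u (S = 136): V_u = e^(−0.0025)·[0.4788·18.0831 + 0.5212·0.0000] = 8.6361
Node d (S = 105.9): V_d = e^(−0.0025)·[0.4788·0.0000 + 0.5212·0.0000] = 0.0000
Node 0 (S = 120): V_0 = e^(−0.0025)·[0.4788·8.6361 + 0.5212·0.0000] = 4.1245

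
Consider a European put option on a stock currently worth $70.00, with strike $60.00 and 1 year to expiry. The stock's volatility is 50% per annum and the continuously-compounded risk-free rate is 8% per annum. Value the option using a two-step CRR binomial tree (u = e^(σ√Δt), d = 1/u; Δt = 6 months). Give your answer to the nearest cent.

CRR parameters: u = e^(σ√Δt) = e^(0.5·√0.5) = 1.4241, d = 1/u = 0.7022
Per-period rate: rΔt = 0.08·0.5 = 0.04, so R = e^0.04 = 1.0408
Risk-neutral probability p = (e^0.04 − 0.7022)/(1.4241 − 0.7022) = 0.3386/0.7219 = 0.4691
Terminal stock prices: S_uu = 142, S_ud = 70, S_dd = 34.51
Terminal payoffs (K − S): max(-81.97, 0) = 0, max(-10, 0) = 0, max(25.49, 0) = 25.49
Node u (S = 99.69): V_u = e^(−0.04)·[0.4691·0.0000 + 0.5309·0.0000] = 0.0000
Node d (S = 49.15): V_d = e^(−0.04)·[0.4691·0.0000 + 0.5309·25.4852] = 13.0008
Node 0 (S = 70): V_0 = e^(−0.04)·[0.4691·0.0000 + 0.5309·13.0008] = 6.6321

$6.63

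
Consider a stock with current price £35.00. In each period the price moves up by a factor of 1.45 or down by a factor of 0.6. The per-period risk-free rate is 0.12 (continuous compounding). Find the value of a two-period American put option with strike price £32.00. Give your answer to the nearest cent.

Risk-neutral probability p = (e^0.12 − 0.6)/(1.45 − 0.6) = 0.5275/0.8500 = 0.6206
Terminal stock prices: S_uu = 73.59, S_ud = 30.45, S_dd = 12.6
Terminal payoffs (K − S): max(-41.59, 0) = 0, max(1.55, 0) = 1.55, max(19.4, 0) = 19.4
Node u (S = 50.75): continuation = e^(−0.12)·[0.6206·0.0000 + 0.3794·1.5500] = 0.5216; exercise value = 0.0000 ≤ continuation, so V_u = 0.5216
Node d (S = 21): continuation = e^(−0.12)·[0.6206·1.5500 + 0.3794·19.4000] = 7.3815; exercise value = 11.0000 > continuation, so V_d = 11.0000 (exercise)
Node 0 (S = 35): continuation = e^(−0.12)·[0.6206·0.5216 + 0.3794·11.0000] = 3.9887; exercise value = 0.0000 ≤ continuation, so V_0 = 3.9887

£3.99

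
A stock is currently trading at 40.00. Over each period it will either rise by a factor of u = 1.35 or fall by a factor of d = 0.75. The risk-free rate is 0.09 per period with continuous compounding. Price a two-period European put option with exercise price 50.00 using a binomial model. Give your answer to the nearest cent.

8.06

Risk-neutral probability p = (e^0.09 − 0.75)/(1.35 − 0.75) = 0.3442/0.6000 = 0.5736
Terminal stock prices: S_uu = 72.9, S_ud = 40.5, S_dd = 22.5
Terminal payoffs (K − S): max(-22.9, 0) = 0, max(9.5, 0) = 9.5, max(27.5, 0) = 27.5
Node u (S = 54): V_u = e^(−0.09)·[0.5736·0.0000 + 0.4264·9.5000] = 3.7019
Node d (S = 30): V_d = e^(−0.09)·[0.5736·9.5000 + 0.4264·27.5000] = 15.6966
Node 0 (S = 40): V_0 = e^(−0.09)·[0.5736·3.7019 + 0.4264·15.6966] = 8.0574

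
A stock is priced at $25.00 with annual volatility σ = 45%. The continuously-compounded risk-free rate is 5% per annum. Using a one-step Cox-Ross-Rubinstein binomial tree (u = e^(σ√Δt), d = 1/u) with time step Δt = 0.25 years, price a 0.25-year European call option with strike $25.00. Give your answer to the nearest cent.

CRR parameters: u = e^(σ√Δt) = e^(0.45·√0.25) = 1.2523, d = 1/u = 0.7985
Per-period rate: rΔt = 0.05·0.25 = 0.0125, so R = e^0.0125 = 1.0126
Risk-neutral probability p = (e^0.0125 − 0.7985)/(1.2523 − 0.7985) = 0.2141/0.4538 = 0.4717
Terminal stock prices: S_u = 31.31, S_d = 19.96
Terminal payoffs (S − K): max(6.308, 0) = 6.308, max(-5.037, 0) = 0
Node 0 (S = 25): V_0 = e^(−0.0125)·[0.4717·6.3081 + 0.5283·0.0000] = 2.9386

$2.94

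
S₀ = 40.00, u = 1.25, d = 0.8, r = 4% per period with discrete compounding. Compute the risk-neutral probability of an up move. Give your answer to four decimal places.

Risk-neutral probability p = (1 + 0.04 − 0.8)/(1.25 − 0.8) = 0.2400/0.4500 = 0.5333

p = 0.5333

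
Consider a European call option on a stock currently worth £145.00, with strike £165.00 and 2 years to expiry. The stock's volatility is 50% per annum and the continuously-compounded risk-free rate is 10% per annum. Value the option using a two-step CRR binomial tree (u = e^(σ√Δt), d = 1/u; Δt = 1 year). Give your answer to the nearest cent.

£42.95

CRR parameters: u = e^(σ√Δt) = e^(0.5·√1) = 1.6487, d = 1/u = 0.6065
Per-period rate: rΔt = 0.1·1 = 0.1, so R = e^0.1 = 1.1052
Risk-neutral probability p = (e^0.1 − 0.6065)/(1.6487 − 0.6065) = 0.4986/1.0422 = 0.4785
Terminal stock prices: S_uu = 394.2, S_ud = 145, S_dd = 53.34
Terminal payoffs (S − K): max(229.2, 0) = 229.2, max(-20, 0) = 0, max(-111.7, 0) = 0
Node u (S = 239.1): V_u = e^(−0.1)·[0.4785·229.1509 + 0.5215·0.0000] = 99.2047
Node d (S = 87.95): V_d = e^(−0.1)·[0.4785·0.0000 + 0.5215·0.0000] = 0.0000
Node 0 (S = 145): V_0 = e^(−0.1)·[0.4785·99.2047 + 0.5215·0.0000] = 42.9480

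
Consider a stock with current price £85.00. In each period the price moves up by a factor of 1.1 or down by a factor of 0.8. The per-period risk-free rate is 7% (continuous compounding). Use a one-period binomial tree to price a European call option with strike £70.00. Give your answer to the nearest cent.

£19.90

Risk-neutral probability p = (e^0.07 − 0.8)/(1.1 − 0.8) = 0.2725/0.3000 = 0.9084
Terminal stock prices: S_u = 93.5, S_d = 68
Terminal payoffs (S − K): max(23.5, 0) = 23.5, max(-2, 0) = 0
Node 0 (S = 85): V_0 = e^(−0.07)·[0.9084·23.5000 + 0.0916·0.0000] = 19.9033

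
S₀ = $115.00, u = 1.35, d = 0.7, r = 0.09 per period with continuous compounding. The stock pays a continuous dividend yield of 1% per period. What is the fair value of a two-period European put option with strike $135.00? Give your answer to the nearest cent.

$21.70

Per-period risk-free factor R = e^0.09 = 1.0942; dividend-adjusted growth = e^(0.09−0.01) = 1.0833.
Risk-neutral probability p = (1.0833 − 0.7)/(1.35 − 0.7) = 0.3833/0.6500 = 0.5897
Terminal stock prices: S_uu = 209.6, S_ud = 108.7, S_dd = 56.35
Terminal payoffs (K − S): max(-74.59, 0) = 0, max(26.33, 0) = 26.33, max(78.65, 0) = 78.65
Node u (S = 155.2): V_u = e^(−0.09)·[0.5897·0.0000 + 0.4103·26.3250] = 9.8722
Node d (S = 80.5): V_d = e^(−0.09)·[0.5897·26.3250 + 0.4103·78.6500] = 43.6817
Node 0 (S = 115): V_0 = e^(−0.09)·[0.5897·9.8722 + 0.4103·43.6817] = 21.7014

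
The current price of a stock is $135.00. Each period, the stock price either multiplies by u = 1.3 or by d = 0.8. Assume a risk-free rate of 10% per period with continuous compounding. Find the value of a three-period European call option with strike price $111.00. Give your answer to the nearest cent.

Risk-neutral probability p = (e^0.1 − 0.8)/(1.3 − 0.8) = 0.3052/0.5000 = 0.6103
Terminal stock prices: S_uuu = 296.6, S_uud = 182.5, S_udd = 112.3, S_ddd = 69.12
Terminal payoffs (S − K): max(185.6, 0) = 185.6, max(71.52, 0) = 71.52, max(1.32, 0) = 1.32, max(-41.88, 0) = 0
Node uu (S = 228.2): V_uu = e^(−0.1)·[0.6103·185.5950 + 0.3897·71.5200] = 127.7130
Node ud (S = 140.4): V_ud = e^(−0.1)·[0.6103·71.5200 + 0.3897·1.3200] = 39.9630
Node dd (S = 86.4): V_dd = e^(−0.1)·[0.6103·1.3200 + 0.3897·0.0000] = 0.7290
Node u (S = 175.5): V_u = e^(−0.1)·[0.6103·127.7130 + 0.3897·39.9630] = 84.6209
Node d (S = 108): V_d = e^(−0.1)·[0.6103·39.9630 + 0.3897·0.7290] = 22.3270
Node 0 (S = 135): V_0 = e^(−0.1)·[0.6103·84.6209 + 0.3897·22.3270] = 54.6047

$54.60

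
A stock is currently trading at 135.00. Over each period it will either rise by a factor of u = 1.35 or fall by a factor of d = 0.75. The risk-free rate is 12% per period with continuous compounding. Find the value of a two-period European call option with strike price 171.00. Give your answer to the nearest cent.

23.37

Risk-neutral probability p = (e^0.12 − 0.75)/(1.35 − 0.75) = 0.3775/0.6000 = 0.6292
Terminal stock prices: S_uu = 246, S_ud = 136.7, S_dd = 75.94
Terminal payoffs (S − K): max(75.04, 0) = 75.04, max(-34.31, 0) = 0, max(-95.06, 0) = 0
Node u (S = 182.2): V_u = e^(−0.12)·[0.6292·75.0375 + 0.3708·0.0000] = 41.8721
Node d (S = 101.2): V_d = e^(−0.12)·[0.6292·0.0000 + 0.3708·0.0000] = 0.0000
Node 0 (S = 135): V_0 = e^(−0.12)·[0.6292·41.8721 + 0.3708·0.0000] = 23.3653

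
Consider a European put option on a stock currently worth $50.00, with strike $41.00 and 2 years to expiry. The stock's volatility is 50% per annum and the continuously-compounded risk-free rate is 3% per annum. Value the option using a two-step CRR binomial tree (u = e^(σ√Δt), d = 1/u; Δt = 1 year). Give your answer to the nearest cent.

CRR parameters: u = e^(σ√Δt) = e^(0.5·√1) = 1.6487, d = 1/u = 0.6065
Per-period rate: rΔt = 0.03·1 = 0.03, so R = e^0.03 = 1.0305
Risk-neutral probability p = (e^0.03 − 0.6065)/(1.6487 − 0.6065) = 0.4239/1.0422 = 0.4068
Terminal stock prices: S_uu = 135.9, S_ud = 50, S_dd = 18.39
Terminal payoffs (K − S): max(-94.91, 0) = 0, max(-9, 0) = 0, max(22.61, 0) = 22.61
Node u (S = 82.44): V_u = e^(−0.03)·[0.4068·0.0000 + 0.5932·0.0000] = 0.0000
Node d (S = 30.33): V_d = e^(−0.03)·[0.4068·0.0000 + 0.5932·22.6060] = 13.0144
Node 0 (S = 50): V_0 = e^(−0.03)·[0.4068·0.0000 + 0.5932·13.0144] = 7.4925

$7.49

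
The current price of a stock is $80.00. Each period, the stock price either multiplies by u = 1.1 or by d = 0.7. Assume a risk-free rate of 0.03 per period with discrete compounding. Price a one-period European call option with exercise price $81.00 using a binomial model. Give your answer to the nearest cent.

Risk-neutral probability p = (1 + 0.03 − 0.7)/(1.1 − 0.7) = 0.3300/0.4000 = 0.8250
Terminal stock prices: S_u = 88, S_d = 56
Terminal payoffs (S − K): max(7, 0) = 7, max(-25, 0) = 0
Node 0 (S = 80): V_0 = 1/1.03·[0.8250·7.0000 + 0.1750·0.0000] = 5.6068

$5.61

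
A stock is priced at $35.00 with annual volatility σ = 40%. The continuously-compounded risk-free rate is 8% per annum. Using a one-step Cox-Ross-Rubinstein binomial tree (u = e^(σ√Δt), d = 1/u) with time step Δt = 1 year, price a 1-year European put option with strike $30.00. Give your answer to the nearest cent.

$3.00

CRR parameters: u = e^(σ√Δt) = e^(0.4·√1) = 1.4918, d = 1/u = 0.6703
Per-period rate: rΔt = 0.08·1 = 0.08, so R = e^0.08 = 1.0833
Risk-neutral probability p = (e^0.08 − 0.6703)/(1.4918 − 0.6703) = 0.4130/0.8215 = 0.5027
Terminal stock prices: S_u = 52.21, S_d = 23.46
Terminal payoffs (K − S): max(-22.21, 0) = 0, max(6.539, 0) = 6.539
Node 0 (S = 35): V_0 = e^(−0.08)·[0.5027·0.0000 + 0.4973·6.5388] = 3.0018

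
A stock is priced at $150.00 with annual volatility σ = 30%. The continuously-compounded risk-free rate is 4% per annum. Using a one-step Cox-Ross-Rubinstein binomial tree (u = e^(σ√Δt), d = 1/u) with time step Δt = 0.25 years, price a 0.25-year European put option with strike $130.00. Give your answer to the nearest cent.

CRR parameters: u = e^(σ√Δt) = e^(0.3·√0.25) = 1.1618, d = 1/u = 0.8607
Per-period rate: rΔt = 0.04·0.25 = 0.01, so R = e^0.01 = 1.0101
Risk-neutral probability p = (e^0.01 − 0.8607)/(1.1618 − 0.8607) = 0.1493/0.3011 = 0.4959
Terminal stock prices: S_u = 174.3, S_d = 129.1
Terminal payoffs (K − S): max(-44.28, 0) = 0, max(0.8938, 0) = 0.8938
Node 0 (S = 150): V_0 = e^(−0.01)·[0.4959·0.0000 + 0.5041·0.8938] = 0.4460

$0.45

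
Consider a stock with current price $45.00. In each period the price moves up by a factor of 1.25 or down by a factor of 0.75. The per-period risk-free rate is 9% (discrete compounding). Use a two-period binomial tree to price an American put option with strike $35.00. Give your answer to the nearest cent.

Risk-neutral probability p = (1 + 0.09 − 0.75)/(1.25 − 0.75) = 0.3400/0.5000 = 0.6800
Terminal stock prices: S_uu = 70.31, S_ud = 42.19, S_dd = 25.31
Terminal payoffs (K − S): max(-35.31, 0) = 0, max(-7.188, 0) = 0, max(9.688, 0) = 9.688
Node u (S = 56.25): continuation = 1/1.09·[0.6800·0.0000 + 0.3200·0.0000] = 0.0000; exercise value = 0.0000 ≤ continuation, so V_u = 0.0000
Node d (S = 33.75): continuation = 1/1.09·[0.6800·0.0000 + 0.3200·9.6875] = 2.8440; exercise value = 1.2500 ≤ continuation, so V_d = 2.8440
Node 0 (S = 45): continuation = 1/1.09·[0.6800·0.0000 + 0.3200·2.8440] = 0.8349; exercise value = 0.0000 ≤ continuation, so V_0 = 0.8349

$0.83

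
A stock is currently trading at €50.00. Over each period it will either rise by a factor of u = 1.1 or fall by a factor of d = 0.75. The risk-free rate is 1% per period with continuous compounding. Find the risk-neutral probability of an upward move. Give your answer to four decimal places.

p = 0.7430

Risk-neutral probability p = (e^0.01 − 0.75)/(1.1 − 0.75) = 0.2601/0.3500 = 0.7430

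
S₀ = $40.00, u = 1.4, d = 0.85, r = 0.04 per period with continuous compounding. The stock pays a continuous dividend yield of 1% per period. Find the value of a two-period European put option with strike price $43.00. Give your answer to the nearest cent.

Per-period risk-free factor R = e^0.04 = 1.0408; dividend-adjusted growth = e^(0.04−0.01) = 1.0305.
Risk-neutral probability p = (1.0305 − 0.85)/(1.4 − 0.85) = 0.1805/0.5500 = 0.3281
Terminal stock prices: S_uu = 78.4, S_ud = 47.6, S_dd = 28.9
Terminal payoffs (K − S): max(-35.4, 0) = 0, max(-4.6, 0) = 0, max(14.1, 0) = 14.1
Node u (S = 56): V_u = e^(−0.04)·[0.3281·0.0000 + 0.6719·0.0000] = 0.0000
Node d (S = 34): V_d = e^(−0.04)·[0.3281·0.0000 + 0.6719·14.1000] = 9.1023
Node 0 (S = 40): V_0 = e^(−0.04)·[0.3281·0.0000 + 0.6719·9.1023] = 5.8761

$5.88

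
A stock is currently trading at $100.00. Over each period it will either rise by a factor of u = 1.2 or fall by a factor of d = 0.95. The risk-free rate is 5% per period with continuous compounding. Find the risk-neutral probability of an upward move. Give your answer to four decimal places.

Risk-neutral probability p = (e^0.05 − 0.95)/(1.2 − 0.95) = 0.1013/0.2500 = 0.4051

p = 0.4051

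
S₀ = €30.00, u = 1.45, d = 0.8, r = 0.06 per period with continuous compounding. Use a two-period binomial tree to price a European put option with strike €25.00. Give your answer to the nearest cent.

Risk-neutral probability p = (e^0.06 − 0.8)/(1.45 − 0.8) = 0.2618/0.6500 = 0.4028
Terminal stock prices: S_uu = 63.08, S_ud = 34.8, S_dd = 19.2
Terminal payoffs (K − S): max(-38.08, 0) = 0, max(-9.8, 0) = 0, max(5.8, 0) = 5.8
Node u (S = 43.5): V_u = e^(−0.06)·[0.4028·0.0000 + 0.5972·0.0000] = 0.0000
Node d (S = 24): V_d = e^(−0.06)·[0.4028·0.0000 + 0.5972·5.8000] = 3.2619
Node 0 (S = 30): V_0 = e^(−0.06)·[0.4028·0.0000 + 0.5972·3.2619] = 1.8345

€1.83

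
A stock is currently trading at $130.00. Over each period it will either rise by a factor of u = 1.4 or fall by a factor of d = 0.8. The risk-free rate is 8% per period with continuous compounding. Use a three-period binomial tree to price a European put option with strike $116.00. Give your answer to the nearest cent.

Risk-neutral probability p = (e^0.08 − 0.8)/(1.4 − 0.8) = 0.2833/0.6000 = 0.4721
Terminal stock prices: S_uuu = 356.7, S_uud = 203.8, S_udd = 116.5, S_ddd = 66.56
Terminal payoffs (K − S): max(-240.7, 0) = 0, max(-87.84, 0) = 0, max(-0.48, 0) = 0, max(49.44, 0) = 49.44
Node uu (S = 254.8): V_uu = e^(−0.08)·[0.4721·0.0000 + 0.5279·0.0000] = 0.0000
Node ud (S = 145.6): V_ud = e^(−0.08)·[0.4721·0.0000 + 0.5279·0.0000] = 0.0000
Node dd (S = 83.2): V_dd = e^(−0.08)·[0.4721·0.0000 + 0.5279·49.4400] = 24.0907
Node u (S = 182): V_u = e^(−0.08)·[0.4721·0.0000 + 0.5279·0.0000] = 0.0000
Node d (S = 104): V_d = e^(−0.08)·[0.4721·0.0000 + 0.5279·24.0907] = 11.7387
Node 0 (S = 130): V_0 = e^(−0.08)·[0.4721·0.0000 + 0.5279·11.7387] = 5.7199

$5.72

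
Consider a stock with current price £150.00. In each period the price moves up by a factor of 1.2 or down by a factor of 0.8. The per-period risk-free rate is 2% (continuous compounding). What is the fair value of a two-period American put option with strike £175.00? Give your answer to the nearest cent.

£31.60

Risk-neutral probability p = (e^0.02 − 0.8)/(1.2 − 0.8) = 0.2202/0.4000 = 0.5505
Terminal stock prices: S_uu = 216, S_ud = 144, S_dd = 96
Terminal payoffs (K − S): max(-41, 0) = 0, max(31, 0) = 31, max(79, 0) = 79
Node u (S = 180): continuation = e^(−0.02)·[0.5505·0.0000 + 0.4495·31.0000] = 13.6585; exercise value = 0.0000 ≤ continuation, so V_u = 13.6585
Node d (S = 120): continuation = e^(−0.02)·[0.5505·31.0000 + 0.4495·79.0000] = 51.5348; exercise value = 55.0000 > continuation, so V_d = 55.0000 (exercise)
Node 0 (S = 150): continuation = e^(−0.02)·[0.5505·13.6585 + 0.4495·55.0000] = 31.6029; exercise value = 25.0000 ≤ continuation, so V_0 = 31.6029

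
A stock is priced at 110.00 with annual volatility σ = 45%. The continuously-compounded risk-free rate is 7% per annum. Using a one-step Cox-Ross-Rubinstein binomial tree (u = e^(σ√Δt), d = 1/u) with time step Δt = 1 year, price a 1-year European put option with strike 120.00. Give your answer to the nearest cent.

CRR parameters: u = e^(σ√Δt) = e^(0.45·√1) = 1.5683, d = 1/u = 0.6376
Per-period rate: rΔt = 0.07·1 = 0.07, so R = e^0.07 = 1.0725
Risk-neutral probability p = (e^0.07 − 0.6376)/(1.5683 − 0.6376) = 0.4349/0.9307 = 0.4673
Terminal stock prices: S_u = 172.5, S_d = 70.14
Terminal payoffs (K − S): max(-52.51, 0) = 0, max(49.86, 0) = 49.86
Node 0 (S = 110): V_0 = e^(−0.07)·[0.4673·0.0000 + 0.5327·49.8609] = 24.7667

24.77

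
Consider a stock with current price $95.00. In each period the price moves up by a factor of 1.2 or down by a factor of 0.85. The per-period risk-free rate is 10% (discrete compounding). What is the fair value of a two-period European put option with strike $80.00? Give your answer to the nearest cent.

Risk-neutral probability p = (1 + 0.1 − 0.85)/(1.2 − 0.85) = 0.2500/0.3500 = 0.7143
Terminal stock prices: S_uu = 136.8, S_ud = 96.9, S_dd = 68.64
Terminal payoffs (K − S): max(-56.8, 0) = 0, max(-16.9, 0) = 0, max(11.36, 0) = 11.36
Node u (S = 114): V_u = 1/1.1·[0.7143·0.0000 + 0.2857·0.0000] = 0.0000
Node d (S = 80.75): V_d = 1/1.1·[0.7143·0.0000 + 0.2857·11.3625] = 2.9513
Node 0 (S = 95): V_0 = 1/1.1·[0.7143·0.0000 + 0.2857·2.9513] = 0.7666

$0.77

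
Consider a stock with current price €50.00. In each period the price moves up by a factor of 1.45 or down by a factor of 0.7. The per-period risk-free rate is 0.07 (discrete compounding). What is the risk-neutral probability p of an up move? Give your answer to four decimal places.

Risk-neutral probability p = (1 + 0.07 − 0.7)/(1.45 − 0.7) = 0.3700/0.7500 = 0.4933

p = 0.4933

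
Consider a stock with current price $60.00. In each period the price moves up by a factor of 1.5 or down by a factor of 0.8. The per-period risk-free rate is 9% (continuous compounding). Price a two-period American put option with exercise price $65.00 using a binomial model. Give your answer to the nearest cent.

$9.01

Risk-neutral probability p = (e^0.09 − 0.8)/(1.5 − 0.8) = 0.2942/0.7000 = 0.4202
Terminal stock prices: S_uu = 135, S_ud = 72, S_dd = 38.4
Terminal payoffs (K − S): max(-70, 0) = 0, max(-7, 0) = 0, max(26.6, 0) = 26.6
Node u (S = 90): continuation = e^(−0.09)·[0.4202·0.0000 + 0.5798·0.0000] = 0.0000; exercise value = 0.0000 ≤ continuation, so V_u = 0.0000
Node d (S = 48): continuation = e^(−0.09)·[0.4202·0.0000 + 0.5798·26.6000] = 14.0941; exercise value = 17.0000 > continuation, so V_d = 17.0000 (exercise)
Node 0 (S = 60): continuation = e^(−0.09)·[0.4202·0.0000 + 0.5798·17.0000] = 9.0075; exercise value = 5.0000 ≤ continuation, so V_0 = 9.0075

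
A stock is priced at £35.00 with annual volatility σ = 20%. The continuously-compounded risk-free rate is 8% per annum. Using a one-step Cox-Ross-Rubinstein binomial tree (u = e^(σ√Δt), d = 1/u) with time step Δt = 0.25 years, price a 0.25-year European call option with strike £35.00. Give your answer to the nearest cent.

CRR parameters: u = e^(σ√Δt) = e^(0.2·√0.25) = 1.1052, d = 1/u = 0.9048
Per-period rate: rΔt = 0.08·0.25 = 0.02, so R = e^0.02 = 1.0202
Risk-neutral probability p = (e^0.02 − 0.9048)/(1.1052 − 0.9048) = 0.1154/0.2003 = 0.5759
Terminal stock prices: S_u = 38.68, S_d = 31.67
Terminal payoffs (S − K): max(3.681, 0) = 3.681, max(-3.331, 0) = 0
Node 0 (S = 35): V_0 = e^(−0.02)·[0.5759·3.6810 + 0.4241·0.0000] = 2.0778

£2.08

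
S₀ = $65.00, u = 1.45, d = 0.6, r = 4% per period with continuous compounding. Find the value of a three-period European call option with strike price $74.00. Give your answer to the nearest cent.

$18.11

Risk-neutral probability p = (e^0.04 − 0.6)/(1.45 − 0.6) = 0.4408/0.8500 = 0.5186
Terminal stock prices: S_uuu = 198.2, S_uud = 82, S_udd = 33.93, S_ddd = 14.04
Terminal payoffs (S − K): max(124.2, 0) = 124.2, max(7.997, 0) = 7.997, max(-40.07, 0) = 0, max(-59.96, 0) = 0
Node uu (S = 136.7): V_uu = e^(−0.04)·[0.5186·124.1606 + 0.4814·7.9975] = 65.5641
Node ud (S = 56.55): V_ud = e^(−0.04)·[0.5186·7.9975 + 0.4814·0.0000] = 3.9849
Node dd (S = 23.4): V_dd = e^(−0.04)·[0.5186·0.0000 + 0.4814·0.0000] = 0.0000
Node u (S = 94.25): V_u = e^(−0.04)·[0.5186·65.5641 + 0.4814·3.9849] = 34.5115
Node d (S = 39): V_d = e^(−0.04)·[0.5186·3.9849 + 0.4814·0.0000] = 1.9855
Node 0 (S = 65): V_0 = e^(−0.04)·[0.5186·34.5115 + 0.4814·1.9855] = 18.1143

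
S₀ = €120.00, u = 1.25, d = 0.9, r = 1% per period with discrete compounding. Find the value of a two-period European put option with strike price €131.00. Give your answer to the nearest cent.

Risk-neutral probability p = (1 + 0.01 − 0.9)/(1.25 − 0.9) = 0.1100/0.3500 = 0.3143
Terminal stock prices: S_uu = 187.5, S_ud = 135, S_dd = 97.2
Terminal payoffs (K − S): max(-56.5, 0) = 0, max(-4, 0) = 0, max(33.8, 0) = 33.8
Node u (S = 150): V_u = 1/1.01·[0.3143·0.0000 + 0.6857·0.0000] = 0.0000
Node d (S = 108): V_d = 1/1.01·[0.3143·0.0000 + 0.6857·33.8000] = 22.9477
Node 0 (S = 120): V_0 = 1/1.01·[0.3143·0.0000 + 0.6857·22.9477] = 15.5797

€15.58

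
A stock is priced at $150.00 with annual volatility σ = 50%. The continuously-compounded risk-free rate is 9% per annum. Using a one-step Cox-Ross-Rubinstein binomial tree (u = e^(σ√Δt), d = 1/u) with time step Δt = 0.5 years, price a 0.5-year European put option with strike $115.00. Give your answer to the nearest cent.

$4.84

CRR parameters: u = e^(σ√Δt) = e^(0.5·√0.5) = 1.4241, d = 1/u = 0.7022
Per-period rate: rΔt = 0.09·0.5 = 0.045, so R = e^0.045 = 1.0460
Risk-neutral probability p = (e^0.045 − 0.7022)/(1.4241 − 0.7022) = 0.3438/0.7219 = 0.4763
Terminal stock prices: S_u = 213.6, S_d = 105.3
Terminal payoffs (K − S): max(-98.62, 0) = 0, max(9.672, 0) = 9.672
Node 0 (S = 150): V_0 = e^(−0.045)·[0.4763·0.0000 + 0.5237·9.6717] = 4.8424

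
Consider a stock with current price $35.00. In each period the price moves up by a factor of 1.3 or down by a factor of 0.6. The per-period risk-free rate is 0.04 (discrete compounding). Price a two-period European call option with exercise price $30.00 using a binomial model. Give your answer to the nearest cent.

Risk-neutral probability p = (1 + 0.04 − 0.6)/(1.3 − 0.6) = 0.4400/0.7000 = 0.6286
Terminal stock prices: S_uu = 59.15, S_ud = 27.3, S_dd = 12.6
Terminal payoffs (S − K): max(29.15, 0) = 29.15, max(-2.7, 0) = 0, max(-17.4, 0) = 0
Node u (S = 45.5): V_u = 1/1.04·[0.6286·29.1500 + 0.3714·0.0000] = 17.6181
Node d (S = 21): V_d = 1/1.04·[0.6286·0.0000 + 0.3714·0.0000] = 0.0000
Node 0 (S = 35): V_0 = 1/1.04·[0.6286·17.6181 + 0.3714·0.0000] = 10.6483

$10.65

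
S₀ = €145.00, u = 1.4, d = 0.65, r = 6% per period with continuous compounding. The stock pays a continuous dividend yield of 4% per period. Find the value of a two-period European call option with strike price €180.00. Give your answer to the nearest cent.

€22.52

Per-period risk-free factor R = e^0.06 = 1.0618; dividend-adjusted growth = e^(0.06−0.04) = 1.0202.
Risk-neutral probability p = (1.0202 − 0.65)/(1.4 − 0.65) = 0.3702/0.7500 = 0.4936
Terminal stock prices: S_uu = 284.2, S_ud = 132, S_dd = 61.26
Terminal payoffs (S − K): max(104.2, 0) = 104.2, max(-48.05, 0) = 0, max(-118.7, 0) = 0
Node u (S = 203): V_u = e^(−0.06)·[0.4936·104.2000 + 0.5064·0.0000] = 48.4381
Node d (S = 94.25): V_d = e^(−0.06)·[0.4936·0.0000 + 0.5064·0.0000] = 0.0000
Node 0 (S = 145): V_0 = e^(−0.06)·[0.4936·48.4381 + 0.5064·0.0000] = 22.5168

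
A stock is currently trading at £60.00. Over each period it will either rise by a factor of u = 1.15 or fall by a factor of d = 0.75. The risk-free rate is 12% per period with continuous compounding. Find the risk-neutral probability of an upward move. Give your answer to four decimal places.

p = 0.9437

Risk-neutral probability p = (e^0.12 − 0.75)/(1.15 − 0.75) = 0.3775/0.4000 = 0.9437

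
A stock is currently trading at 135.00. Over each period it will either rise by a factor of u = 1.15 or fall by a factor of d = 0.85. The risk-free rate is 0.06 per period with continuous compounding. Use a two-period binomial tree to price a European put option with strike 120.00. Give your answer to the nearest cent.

1.72

Risk-neutral probability p = (e^0.06 − 0.85)/(1.15 − 0.85) = 0.2118/0.3000 = 0.7061
Terminal stock prices: S_uu = 178.5, S_ud = 132, S_dd = 97.54
Terminal payoffs (K − S): max(-58.54, 0) = 0, max(-11.96, 0) = 0, max(22.46, 0) = 22.46
Node u (S = 155.2): V_u = e^(−0.06)·[0.7061·0.0000 + 0.2939·0.0000] = 0.0000
Node d (S = 114.8): V_d = e^(−0.06)·[0.7061·0.0000 + 0.2939·22.4625] = 6.2168
Node 0 (S = 135): V_0 = e^(−0.06)·[0.7061·0.0000 + 0.2939·6.2168] = 1.7206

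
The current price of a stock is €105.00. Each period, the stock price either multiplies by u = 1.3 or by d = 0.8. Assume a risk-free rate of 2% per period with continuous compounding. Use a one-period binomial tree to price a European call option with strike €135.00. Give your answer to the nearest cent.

Risk-neutral probability p = (e^0.02 − 0.8)/(1.3 − 0.8) = 0.2202/0.5000 = 0.4404
Terminal stock prices: S_u = 136.5, S_d = 84
Terminal payoffs (S − K): max(1.5, 0) = 1.5, max(-51, 0) = 0
Node 0 (S = 105): V_0 = e^(−0.02)·[0.4404·1.5000 + 0.5596·0.0000] = 0.6475

€0.65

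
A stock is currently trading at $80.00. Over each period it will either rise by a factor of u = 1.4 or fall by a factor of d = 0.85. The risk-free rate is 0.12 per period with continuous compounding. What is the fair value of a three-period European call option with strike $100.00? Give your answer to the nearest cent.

Risk-neutral probability p = (e^0.12 − 0.85)/(1.4 − 0.85) = 0.2775/0.5500 = 0.5045
Terminal stock prices: S_uuu = 219.5, S_uud = 133.3, S_udd = 80.92, S_ddd = 49.13
Terminal payoffs (S − K): max(119.5, 0) = 119.5, max(33.28, 0) = 33.28, max(-19.08, 0) = 0, max(-50.87, 0) = 0
Node uu (S = 156.8): V_uu = e^(−0.12)·[0.5045·119.5200 + 0.4955·33.2800] = 68.1080
Node ud (S = 95.2): V_ud = e^(−0.12)·[0.5045·33.2800 + 0.4955·0.0000] = 14.8924
Node dd (S = 57.8): V_dd = e^(−0.12)·[0.5045·0.0000 + 0.4955·0.0000] = 0.0000
Node u (S = 112): V_u = e^(−0.12)·[0.5045·68.1080 + 0.4955·14.8924] = 37.0216
Node d (S = 68): V_d = e^(−0.12)·[0.5045·14.8924 + 0.4955·0.0000] = 6.6641
Node 0 (S = 80): V_0 = e^(−0.12)·[0.5045·37.0216 + 0.4955·6.6641] = 19.4951

$19.50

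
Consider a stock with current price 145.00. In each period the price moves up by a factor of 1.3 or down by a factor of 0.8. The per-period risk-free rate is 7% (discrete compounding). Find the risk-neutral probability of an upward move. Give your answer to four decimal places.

Risk-neutral probability p = (1 + 0.07 − 0.8)/(1.3 − 0.8) = 0.2700/0.5000 = 0.5400

p = 0.5400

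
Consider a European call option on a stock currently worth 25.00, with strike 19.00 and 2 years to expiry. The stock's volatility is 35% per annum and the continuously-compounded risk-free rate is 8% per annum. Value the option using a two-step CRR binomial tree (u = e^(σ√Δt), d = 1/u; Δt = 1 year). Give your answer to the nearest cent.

10.05

CRR parameters: u = e^(σ√Δt) = e^(0.35·√1) = 1.4191, d = 1/u = 0.7047
Per-period rate: rΔt = 0.08·1 = 0.08, so R = e^0.08 = 1.0833
Risk-neutral probability p = (e^0.08 − 0.7047)/(1.4191 − 0.7047) = 0.3786/0.7144 = 0.5300
Terminal stock prices: S_uu = 50.34, S_ud = 25, S_dd = 12.41
Terminal payoffs (S − K): max(31.34, 0) = 31.34, max(6, 0) = 6, max(-6.585, 0) = 0
Node u (S = 35.48): V_u = e^(−0.08)·[0.5300·31.3438 + 0.4700·6.0000] = 17.9375
Node d (S = 17.62): V_d = e^(−0.08)·[0.5300·6.0000 + 0.4700·0.0000] = 2.9353
Node 0 (S = 25): V_0 = e^(−0.08)·[0.5300·17.9375 + 0.4700·2.9353] = 10.0491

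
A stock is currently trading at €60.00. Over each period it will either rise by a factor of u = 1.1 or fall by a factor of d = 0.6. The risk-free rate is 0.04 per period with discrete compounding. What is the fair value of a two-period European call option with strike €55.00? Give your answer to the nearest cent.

Risk-neutral probability p = (1 + 0.04 − 0.6)/(1.1 − 0.6) = 0.4400/0.5000 = 0.8800
Terminal stock prices: S_uu = 72.6, S_ud = 39.6, S_dd = 21.6
Terminal payoffs (S − K): max(17.6, 0) = 17.6, max(-15.4, 0) = 0, max(-33.4, 0) = 0
Node u (S = 66): V_u = 1/1.04·[0.8800·17.6000 + 0.1200·0.0000] = 14.8923
Node d (S = 36): V_d = 1/1.04·[0.8800·0.0000 + 0.1200·0.0000] = 0.0000
Node 0 (S = 60): V_0 = 1/1.04·[0.8800·14.8923 + 0.1200·0.0000] = 12.6012

€12.60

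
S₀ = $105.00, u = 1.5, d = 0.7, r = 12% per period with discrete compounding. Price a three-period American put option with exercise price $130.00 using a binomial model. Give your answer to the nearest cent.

$28.42

Risk-neutral probability p = (1 + 0.12 − 0.7)/(1.5 − 0.7) = 0.4200/0.8000 = 0.5250
Terminal stock prices: S_uuu = 354.4, S_uud = 165.4, S_udd = 77.17, S_ddd = 36.01
Terminal payoffs (K − S): max(-224.4, 0) = 0, max(-35.38, 0) = 0, max(52.83, 0) = 52.83, max(93.99, 0) = 93.99
Node uu (S = 236.2): continuation = 1/1.12·[0.5250·0.0000 + 0.4750·0.0000] = 0.0000; exercise value = 0.0000 ≤ continuation, so V_uu = 0.0000
Node ud (S = 110.2): continuation = 1/1.12·[0.5250·0.0000 + 0.4750·52.8250] = 22.4035; exercise value = 19.7500 ≤ continuation, so V_ud = 22.4035
Node dd (S = 51.45): continuation = 1/1.12·[0.5250·52.8250 + 0.4750·93.9850] = 64.6214; exercise value = 78.5500 > continuation, so V_dd = 78.5500 (exercise)
Node u (S = 157.5): continuation = 1/1.12·[0.5250·0.0000 + 0.4750·22.4035] = 9.5015; exercise value = 0.0000 ≤ continuation, so V_u = 9.5015
Node d (S = 73.5): continuation = 1/1.12·[0.5250·22.4035 + 0.4750·78.5500] = 43.8152; exercise value = 56.5000 > continuation, so V_d = 56.5000 (exercise)
Node 0 (S = 105): continuation = 1/1.12·[0.5250·9.5015 + 0.4750·56.5000] = 28.4159; exercise value = 25.0000 ≤ continuation, so V_0 = 28.4159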